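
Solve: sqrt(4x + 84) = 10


Square both sides: 4x + 84 = 10^2 = 100
4x = 100 - 84 = 16
x = 4
Check: sqrt(4*4 + 84) = sqrt(100) = 10 ✓

x = 4


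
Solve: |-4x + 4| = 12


An absolute value equation |expr| = 12 gives two cases:
Case 1: -4x + 4 = 12
  -4x = 8, so x = -2
Case 2: -4x + 4 = -12
  -4x = -16, so x = 4

x = -2, x = 4


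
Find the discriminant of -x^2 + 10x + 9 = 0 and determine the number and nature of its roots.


For ax^2 + bx + c = 0, discriminant D = b^2 - 4ac
Here a = -1, b = 10, c = 9
D = (10)^2 - 4(-1)(9) = 100 + 36 = 136

D = 136 > 0 but not a perfect square
The equation has 2 distinct real irrational roots.

Discriminant = 136, 2 distinct real irrational roots


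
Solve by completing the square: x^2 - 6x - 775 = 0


Start: x^2 - 6x - 775 = 0
Move constant: x^2 - 6x = 775
Half of -6 is -3, squared is 9
Add 9 to both sides: x^2 - 6x + 9 = 784
(x - 3)^2 = 784
x - 3 = ±28
x = 3 + 28 = 31 or x = 3 - 28 = -25

x = -25, x = 31


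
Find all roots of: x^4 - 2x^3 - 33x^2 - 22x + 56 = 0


Let p(x) = x^4 - 2x^3 - 33x^2 - 22x + 56. By the rational root theorem (leading coefficient 1), any rational root is an integer divisor of 56: try ±1, ±2, ... in turn.
Test x = 1: value = 0 ✓, so (x - 1) is a factor.
Synthetic division by (x - 1): bring down 1; 1(1) - 2 = -1; (-1)(1) - 33 = -34; (-34)(1) - 22 = -56; (-56)(1) + 56 = 0 → quotient x^3 - x^2 - 34x - 56, remainder 0.
Continue with the quotient x^3 - x^2 - 34x - 56 (candidates must divide 56; re-test x = 1 first in case it repeats).
Test x = 1: value = -90 ≠ 0.
Test x = -1: value = -24 ≠ 0.
Test x = 2: value = -120 ≠ 0.
Test x = -2: value = 0 ✓, so (x + 2) is a factor.
Synthetic division by (x + 2): bring down 1; 1(-2) - 1 = -3; (-3)(-2) - 34 = -28; (-28)(-2) - 56 = 0 → quotient x^2 - 3x - 28, remainder 0.
Solve the quadratic x^2 - 3x - 28 = 0: discriminant = (-3)^2 - 4(1)(-28) = 9 + 112 = 121.
sqrt(121) = 11, so x = (3 ± 11)/2: x = 7 or x = -4.
Collecting all roots found:

x = -4, x = -2, x = 1, x = 7


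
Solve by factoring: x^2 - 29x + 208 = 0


We need two numbers that multiply to 208 and add to -29.
Those numbers are -16 and -13 (since (-16) * (-13) = 208 and (-16) + (-13) = -29).
So x^2 - 29x + 208 = (x - 16)(x - 13) = 0
Setting each factor to zero: x = 16 or x = 13

x = 13, x = 16


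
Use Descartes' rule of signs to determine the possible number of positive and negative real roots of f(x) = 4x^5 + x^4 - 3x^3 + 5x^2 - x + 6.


Descartes' rule of signs:

For positive roots, count sign changes in f(x) = 4x^5 + x^4 - 3x^3 + 5x^2 - x + 6:
Signs of coefficients: +, +, -, +, -, +
Number of sign changes: 4
Possible positive real roots: 4, 2, 0

For negative roots, examine f(-x) = -4x^5 + x^4 + 3x^3 + 5x^2 + x + 6:
Signs of coefficients: -, +, +, +, +, +
Number of sign changes: 1
Possible negative real roots: 1

Positive roots: 4 or 2 or 0; Negative roots: 1


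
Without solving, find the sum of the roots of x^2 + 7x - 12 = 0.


By Vieta's formulas for ax^2 + bx + c = 0:
  Sum of roots = -b/a
  Product of roots = c/a

Here a = 1, b = 7, c = -12
Sum = -(7)/1 = -7
Product = -12/1 = -12

Sum = -7


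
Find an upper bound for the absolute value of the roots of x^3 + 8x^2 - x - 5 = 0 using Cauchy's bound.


Cauchy's bound: all roots r satisfy |r| <= 1 + max(|a_i/a_n|) for i = 0,...,n-1
where a_n is the leading coefficient.

Coefficients: [1, 8, -1, -5]
Leading coefficient a_n = 1
Ratios |a_i/a_n|: 8, 1, 5
Maximum ratio: 8
Cauchy's bound: |r| <= 1 + 8 = 9

Upper bound = 9


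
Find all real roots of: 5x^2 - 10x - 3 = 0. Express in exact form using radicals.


Using the quadratic formula: x = (-b ± sqrt(b^2 - 4ac)) / (2a)
Here a = 5, b = -10, c = -3
Discriminant = b^2 - 4ac = (-10)^2 - 4(5)(-3) = 100 + 60 = 160
Since discriminant = 160 > 0, there are two real roots.
x = (10 ± 4*sqrt(10)) / 10
Simplifying: x = (5 ± 2*sqrt(10)) / 5
Numerically: x ≈ 2.2649 or x ≈ -0.2649

x = (5 + 2*sqrt(10)) / 5 or x = (5 - 2*sqrt(10)) / 5


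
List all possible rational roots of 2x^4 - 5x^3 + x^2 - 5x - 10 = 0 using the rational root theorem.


Rational root theorem: possible roots are ±p/q where:
  p divides the constant term (-10): p ∈ {1, 2, 5, 10}
  q divides the leading coefficient (2): q ∈ {1, 2}

All possible rational roots: -10, -5, -5/2, -2, -1, -1/2, 1/2, 1, 2, 5/2, 5, 10

-10, -5, -5/2, -2, -1, -1/2, 1/2, 1, 2, 5/2, 5, 10


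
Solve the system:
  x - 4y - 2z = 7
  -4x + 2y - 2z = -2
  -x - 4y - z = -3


Using Cramer's rule. Expand each determinant along the first row.
D  = 1*[2*(-1) - (-2)*(-4)] - (-4)*[(-4)*(-1) - (-2)*(-1)] + (-2)*[(-4)*(-4) - 2*(-1)]
  = 1*(-10) - (-4)*(2) + (-2)*(18) = -38
Dx = 7*[2*(-1) - (-2)*(-4)] - (-4)*[(-2)*(-1) - (-2)*(-3)] + (-2)*[(-2)*(-4) - 2*(-3)]
  = 7*(-10) - (-4)*(-4) + (-2)*(14) = -114
Dy = 1*[(-2)*(-1) - (-2)*(-3)] - 7*[(-4)*(-1) - (-2)*(-1)] + (-2)*[(-4)*(-3) - (-2)*(-1)]
  = 1*(-4) - 7*(2) + (-2)*(10) = -38
Dz = 1*[2*(-3) - (-2)*(-4)] - (-4)*[(-4)*(-3) - (-2)*(-1)] + 7*[(-4)*(-4) - 2*(-1)]
  = 1*(-14) - (-4)*(10) + 7*(18) = 152
x = Dx/D = -114/-38 = 3, y = Dy/D = -38/-38 = 1, z = Dz/D = 152/-38 = -4
Check eq1: (1)(3) + (-4)(1) + (-2)(-4) = 7 = 7 ✓
Check eq2: (-4)(3) + (2)(1) + (-2)(-4) = -2 = -2 ✓
Check eq3: (-1)(3) + (-4)(1) + (-1)(-4) = -3 = -3 ✓

x = 3, y = 1, z = -4


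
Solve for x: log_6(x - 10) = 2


Convert to exponential form: x - 10 = 6^2 = 36
x = 36 + 10 = 46
Check: log_6(46 - 10) = log_6(36) = log_6(36) = 2 ✓

x = 46


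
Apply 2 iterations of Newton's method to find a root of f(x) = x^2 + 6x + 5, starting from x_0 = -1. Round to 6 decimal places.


Newton's method: x_(n+1) = x_n - f(x_n)/f'(x_n)
f(x) = x^2 + 6x + 5
f'(x) = 2x + 6

Iteration 1:
  f(-1.000000) = 0.000000
  f'(-1.000000) = 4.000000
  x_1 = -1.000000 - (0.000000)/(4.000000) = -1.000000

Iteration 2:
  f(-1.000000) = 0.000000
  f'(-1.000000) = 4.000000
  x_2 = -1.000000 - (0.000000)/(4.000000) = -1.000000

x_2 = -1.000000


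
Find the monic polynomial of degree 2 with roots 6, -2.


A monic polynomial with roots 6, -2 is:
p(x) = (x - 6)(x + 2)
After multiplying by (x - 6): x - 6
After multiplying by (x + 2): x^2 - 4x - 12

x^2 - 4x - 12


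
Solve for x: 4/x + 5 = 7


Subtract 5 from both sides: 4/x = 2
Multiply both sides by x: 4 = 2 * x
Divide by 2: x = 2

x = 2


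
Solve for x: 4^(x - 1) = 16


Express both sides with the same base.
16 = 4^2
Since the bases match, equate exponents: x - 1 = 2
So x = 2 - (-1) = 3

x = 3


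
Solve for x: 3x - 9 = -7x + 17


Starting with: 3x - 9 = -7x + 17
Move all x terms to left: (3 + 7)x = 17 + 9
Simplify: 10x = 26
Divide both sides by 10: x = 13/5

x = 13/5


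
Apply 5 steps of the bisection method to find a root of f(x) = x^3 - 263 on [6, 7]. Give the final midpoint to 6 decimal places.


f(x) = x^3 - 263
f(6) = -47 < 0
f(7) = 80 > 0

Step 1: midpoint = (6.000000 + 7.000000)/2 = 6.500000
  f(6.500000) = 11.625000
  f(mid) > 0, so root is in [6.000000, 6.500000]

Step 2: midpoint = (6.000000 + 6.500000)/2 = 6.250000
  f(6.250000) = -18.859375
  f(mid) < 0, so root is in [6.250000, 6.500000]

Step 3: midpoint = (6.250000 + 6.500000)/2 = 6.375000
  f(6.375000) = -3.916016
  f(mid) < 0, so root is in [6.375000, 6.500000]

Step 4: midpoint = (6.375000 + 6.500000)/2 = 6.437500
  f(6.437500) = 3.779053
  f(mid) > 0, so root is in [6.375000, 6.437500]

Step 5: midpoint = (6.375000 + 6.437500)/2 = 6.406250
  f(6.406250) = -0.087250
  f(mid) < 0, so root is in [6.406250, 6.437500]

midpoint = 6.406250


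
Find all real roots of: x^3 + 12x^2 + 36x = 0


The constant term is 0, so x = 0 is a root. Factor out x:
  x(x^2 + 12x + 36) = 0
Solve the quadratic x^2 + 12x + 36 = 0: discriminant = 12^2 - 4(1)(36) = 144 - 144 = 0.
Discriminant = 0, so a double root: x = -12/2 = -6.

x = -6 (multiplicity 2), x = 0


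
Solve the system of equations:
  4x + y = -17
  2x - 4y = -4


Using Cramer's rule:
Determinant D = (4)(-4) - (2)(1) = -16 - 2 = -18
Dx = (-17)(-4) - (-4)(1) = 68 + 4 = 72
Dy = (4)(-4) - (2)(-17) = -16 + 34 = 18
x = Dx/D = 72/-18 = -4
y = Dy/D = 18/-18 = -1

x = -4, y = -1


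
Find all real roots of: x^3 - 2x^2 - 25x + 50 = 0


Let p(x) = x^3 - 2x^2 - 25x + 50. By the rational root theorem (leading coefficient 1), any rational root is an integer divisor of 50: try ±1, ±2, ... in turn.
Test x = 1: value = 24 ≠ 0.
Test x = -1: value = 72 ≠ 0.
Test x = 2: value = 0 ✓, so (x - 2) is a factor.
Synthetic division by (x - 2): bring down 1; 1(2) - 2 = 0; 0(2) - 25 = -25; (-25)(2) + 50 = 0 → quotient x^2 - 25, remainder 0.
Solve the quadratic x^2 - 25 = 0: discriminant = 0^2 - 4(1)(-25) = 0 + 100 = 100.
sqrt(100) = 10, so x = (0 ± 10)/2: x = 5 or x = -5.

x = -5, x = 2, x = 5


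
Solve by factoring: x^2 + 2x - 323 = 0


We need two numbers that multiply to -323 and add to 2.
Those numbers are 19 and -17 (since 19 * (-17) = -323 and 19 + (-17) = 2).
So x^2 + 2x - 323 = (x + 19)(x - 17) = 0
Setting each factor to zero: x = -19 or x = 17

x = -19, x = 17


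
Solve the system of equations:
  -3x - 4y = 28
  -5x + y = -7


Using Cramer's rule:
Determinant D = (-3)(1) - (-5)(-4) = -3 - 20 = -23
Dx = (28)(1) - (-7)(-4) = 28 - 28 = 0
Dy = (-3)(-7) - (-5)(28) = 21 + 140 = 161
x = Dx/D = 0/-23 = 0
y = Dy/D = 161/-23 = -7

x = 0, y = -7


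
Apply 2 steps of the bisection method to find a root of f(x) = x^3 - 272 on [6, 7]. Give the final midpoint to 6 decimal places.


f(x) = x^3 - 272
f(6) = -56 < 0
f(7) = 71 > 0

Step 1: midpoint = (6.000000 + 7.000000)/2 = 6.500000
  f(6.500000) = 2.625000
  f(mid) > 0, so root is in [6.000000, 6.500000]

Step 2: midpoint = (6.000000 + 6.500000)/2 = 6.250000
  f(6.250000) = -27.859375
  f(mid) < 0, so root is in [6.250000, 6.500000]

midpoint = 6.250000


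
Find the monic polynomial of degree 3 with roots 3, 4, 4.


A monic polynomial with roots 3, 4, 4 is:
p(x) = (x - 3)(x - 4)(x - 4)
After multiplying by (x - 3): x - 3
After multiplying by (x - 4): x^2 - 7x + 12
After multiplying by (x - 4): x^3 - 11x^2 + 40x - 48

x^3 - 11x^2 + 40x - 48


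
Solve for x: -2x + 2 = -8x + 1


Starting with: -2x + 2 = -8x + 1
Move all x terms to left: (-2 + 8)x = 1 - 2
Simplify: 6x = -1
Divide both sides by 6: x = -1/6

x = -1/6


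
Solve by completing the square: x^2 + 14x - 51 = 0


Start: x^2 + 14x - 51 = 0
Move constant: x^2 + 14x = 51
Half of 14 is 7, squared is 49
Add 49 to both sides: x^2 + 14x + 49 = 100
(x + 7)^2 = 100
x + 7 = ±10
x = -7 + 10 = 3 or x = -7 - 10 = -17

x = -17, x = 3


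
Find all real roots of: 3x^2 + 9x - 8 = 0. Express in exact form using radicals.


Using the quadratic formula: x = (-b ± sqrt(b^2 - 4ac)) / (2a)
Here a = 3, b = 9, c = -8
Discriminant = b^2 - 4ac = 9^2 - 4(3)(-8) = 81 + 96 = 177
Since discriminant = 177 > 0, there are two real roots.
x = (-9 ± sqrt(177)) / 6
Numerically: x ≈ 0.7174 or x ≈ -3.7174

x = (-9 + sqrt(177)) / 6 or x = (-9 - sqrt(177)) / 6


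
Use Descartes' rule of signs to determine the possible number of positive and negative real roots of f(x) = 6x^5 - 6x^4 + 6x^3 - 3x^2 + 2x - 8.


Descartes' rule of signs:

For positive roots, count sign changes in f(x) = 6x^5 - 6x^4 + 6x^3 - 3x^2 + 2x - 8:
Signs of coefficients: +, -, +, -, +, -
Number of sign changes: 5
Possible positive real roots: 5, 3, 1

For negative roots, examine f(-x) = -6x^5 - 6x^4 - 6x^3 - 3x^2 - 2x - 8:
Signs of coefficients: -, -, -, -, -, -
Number of sign changes: 0
Possible negative real roots: 0

Positive roots: 5 or 3 or 1; Negative roots: 0


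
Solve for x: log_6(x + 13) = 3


Convert to exponential form: x + 13 = 6^3 = 216
x = 216 - 13 = 203
Check: log_6(203 + 13) = log_6(216) = log_6(216) = 3 ✓

x = 203


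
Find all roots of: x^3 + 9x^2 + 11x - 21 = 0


Let p(x) = x^3 + 9x^2 + 11x - 21. By the rational root theorem (leading coefficient 1), any rational root is an integer divisor of 21: try ±1, ±2, ... in turn.
Test x = 1: value = 0 ✓, so (x - 1) is a factor.
Synthetic division by (x - 1): bring down 1; 1(1) + 9 = 10; 10(1) + 11 = 21; 21(1) - 21 = 0 → quotient x^2 + 10x + 21, remainder 0.
Solve the quadratic x^2 + 10x + 21 = 0: discriminant = 10^2 - 4(1)(21) = 100 - 84 = 16.
sqrt(16) = 4, so x = (-10 ± 4)/2: x = -3 or x = -7.
Collecting all roots found:

x = -7, x = -3, x = 1


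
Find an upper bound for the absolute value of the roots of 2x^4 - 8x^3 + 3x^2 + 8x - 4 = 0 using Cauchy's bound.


Cauchy's bound: all roots r satisfy |r| <= 1 + max(|a_i/a_n|) for i = 0,...,n-1
where a_n is the leading coefficient.

Coefficients: [2, -8, 3, 8, -4]
Leading coefficient a_n = 2
Ratios |a_i/a_n|: 4, 3/2, 4, 2
Maximum ratio: 4
Cauchy's bound: |r| <= 1 + 4 = 5

Upper bound = 5


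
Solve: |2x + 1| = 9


An absolute value equation |expr| = 9 gives two cases:
Case 1: 2x + 1 = 9
  2x = 8, so x = 4
Case 2: 2x + 1 = -9
  2x = -10, so x = -5

x = -5, x = 4


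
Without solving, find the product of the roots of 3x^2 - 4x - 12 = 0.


By Vieta's formulas for ax^2 + bx + c = 0:
  Sum of roots = -b/a
  Product of roots = c/a

Here a = 3, b = -4, c = -12
Sum = -(-4)/3 = 4/3
Product = -12/3 = -4

Product = -4


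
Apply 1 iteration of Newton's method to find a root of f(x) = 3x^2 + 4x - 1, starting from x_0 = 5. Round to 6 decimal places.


Newton's method: x_(n+1) = x_n - f(x_n)/f'(x_n)
f(x) = 3x^2 + 4x - 1
f'(x) = 6x + 4

Iteration 1:
  f(5.000000) = 94.000000
  f'(5.000000) = 34.000000
  x_1 = 5.000000 - (94.000000)/(34.000000) = 2.235294

x_1 = 2.235294


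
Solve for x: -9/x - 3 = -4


Subtract -3 from both sides: -9/x = -1
Multiply both sides by x: -9 = -1 * x
Divide by -1: x = 9

x = 9


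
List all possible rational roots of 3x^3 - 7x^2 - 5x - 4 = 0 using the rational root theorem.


Rational root theorem: possible roots are ±p/q where:
  p divides the constant term (-4): p ∈ {1, 2, 4}
  q divides the leading coefficient (3): q ∈ {1, 3}

All possible rational roots: -4, -2, -4/3, -1, -2/3, -1/3, 1/3, 2/3, 1, 4/3, 2, 4

-4, -2, -4/3, -1, -2/3, -1/3, 1/3, 2/3, 1, 4/3, 2, 4


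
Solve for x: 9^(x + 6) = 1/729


Express both sides with the same base.
1/729 = 9^(-3)
Since the bases match, equate exponents: x + 6 = -3
So x = -3 - (6) = -9

x = -9


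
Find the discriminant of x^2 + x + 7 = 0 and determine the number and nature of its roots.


For ax^2 + bx + c = 0, discriminant D = b^2 - 4ac
Here a = 1, b = 1, c = 7
D = (1)^2 - 4(1)(7) = 1 - 28 = -27

D = -27 < 0
The equation has no real roots (2 complex conjugate roots).

Discriminant = -27, no real roots (2 complex conjugate roots)


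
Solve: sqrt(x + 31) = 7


Square both sides: x + 31 = 7^2 = 49
x = 49 - 31 = 18
x = 18
Check: sqrt(1*18 + 31) = sqrt(49) = 7 ✓

x = 18


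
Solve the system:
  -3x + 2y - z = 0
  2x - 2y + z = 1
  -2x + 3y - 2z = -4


Using Cramer's rule. Expand each determinant along the first row.
D  = (-3)*[(-2)*(-2) - 1*3] - 2*[2*(-2) - 1*(-2)] + (-1)*[2*3 - (-2)*(-2)]
  = (-3)*(1) - 2*(-2) + (-1)*(2) = -1
Dx = 0*[(-2)*(-2) - 1*3] - 2*[1*(-2) - 1*(-4)] + (-1)*[1*3 - (-2)*(-4)]
  = 0*(1) - 2*(2) + (-1)*(-5) = 1
Dy = (-3)*[1*(-2) - 1*(-4)] - 0*[2*(-2) - 1*(-2)] + (-1)*[2*(-4) - 1*(-2)]
  = (-3)*(2) - 0*(-2) + (-1)*(-6) = 0
Dz = (-3)*[(-2)*(-4) - 1*3] - 2*[2*(-4) - 1*(-2)] + 0*[2*3 - (-2)*(-2)]
  = (-3)*(5) - 2*(-6) + 0*(2) = -3
x = Dx/D = 1/-1 = -1, y = Dy/D = 0/-1 = 0, z = Dz/D = -3/-1 = 3
Check eq1: (-3)(-1) + (2)(0) + (-1)(3) = 0 = 0 ✓
Check eq2: (2)(-1) + (-2)(0) + (1)(3) = 1 = 1 ✓
Check eq3: (-2)(-1) + (3)(0) + (-2)(3) = -4 = -4 ✓

x = -1, y = 0, z = 3


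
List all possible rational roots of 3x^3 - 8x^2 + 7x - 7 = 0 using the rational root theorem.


Rational root theorem: possible roots are ±p/q where:
  p divides the constant term (-7): p ∈ {1, 7}
  q divides the leading coefficient (3): q ∈ {1, 3}

All possible rational roots: -7, -7/3, -1, -1/3, 1/3, 1, 7/3, 7

-7, -7/3, -1, -1/3, 1/3, 1, 7/3, 7


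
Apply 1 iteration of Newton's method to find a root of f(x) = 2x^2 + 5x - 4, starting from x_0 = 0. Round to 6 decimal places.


Newton's method: x_(n+1) = x_n - f(x_n)/f'(x_n)
f(x) = 2x^2 + 5x - 4
f'(x) = 4x + 5

Iteration 1:
  f(0.000000) = -4.000000
  f'(0.000000) = 5.000000
  x_1 = 0.000000 - (-4.000000)/(5.000000) = 0.800000

x_1 = 0.800000


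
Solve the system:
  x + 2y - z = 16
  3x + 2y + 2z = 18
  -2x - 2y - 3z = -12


Using Cramer's rule. Expand each determinant along the first row.
D  = 1*[2*(-3) - 2*(-2)] - 2*[3*(-3) - 2*(-2)] + (-1)*[3*(-2) - 2*(-2)]
  = 1*(-2) - 2*(-5) + (-1)*(-2) = 10
Dx = 16*[2*(-3) - 2*(-2)] - 2*[18*(-3) - 2*(-12)] + (-1)*[18*(-2) - 2*(-12)]
  = 16*(-2) - 2*(-30) + (-1)*(-12) = 40
Dy = 1*[18*(-3) - 2*(-12)] - 16*[3*(-3) - 2*(-2)] + (-1)*[3*(-12) - 18*(-2)]
  = 1*(-30) - 16*(-5) + (-1)*(0) = 50
Dz = 1*[2*(-12) - 18*(-2)] - 2*[3*(-12) - 18*(-2)] + 16*[3*(-2) - 2*(-2)]
  = 1*(12) - 2*(0) + 16*(-2) = -20
x = Dx/D = 40/10 = 4, y = Dy/D = 50/10 = 5, z = Dz/D = -20/10 = -2
Check eq1: (1)(4) + (2)(5) + (-1)(-2) = 16 = 16 ✓
Check eq2: (3)(4) + (2)(5) + (2)(-2) = 18 = 18 ✓
Check eq3: (-2)(4) + (-2)(5) + (-3)(-2) = -12 = -12 ✓

x = 4, y = 5, z = -2


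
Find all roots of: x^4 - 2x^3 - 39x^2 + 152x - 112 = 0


Let p(x) = x^4 - 2x^3 - 39x^2 + 152x - 112. By the rational root theorem (leading coefficient 1), any rational root is an integer divisor of 112: try ±1, ±2, ... in turn.
Test x = 1: value = 0 ✓, so (x - 1) is a factor.
Synthetic division by (x - 1): bring down 1; 1(1) - 2 = -1; (-1)(1) - 39 = -40; (-40)(1) + 152 = 112; 112(1) - 112 = 0 → quotient x^3 - x^2 - 40x + 112, remainder 0.
Continue with the quotient x^3 - x^2 - 40x + 112 (candidates must divide 112; re-test x = 1 first in case it repeats).
Test x = 1: value = 72 ≠ 0.
Test x = -1: value = 150 ≠ 0.
Test x = 2: value = 36 ≠ 0.
Test x = -2: value = 180 ≠ 0.
Test x = 4: value = 0 ✓, so (x - 4) is a factor.
Synthetic division by (x - 4): bring down 1; 1(4) - 1 = 3; 3(4) - 40 = -28; (-28)(4) + 112 = 0 → quotient x^2 + 3x - 28, remainder 0.
Solve the quadratic x^2 + 3x - 28 = 0: discriminant = 3^2 - 4(1)(-28) = 9 + 112 = 121.
sqrt(121) = 11, so x = (-3 ± 11)/2: x = 4 or x = -7.
Collecting all roots found:

x = -7, x = 1, x = 4 (multiplicity 2)


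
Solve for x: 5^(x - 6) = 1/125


Express both sides with the same base.
1/125 = 5^(-3)
Since the bases match, equate exponents: x - 6 = -3
So x = -3 - (-6) = 3

x = 3


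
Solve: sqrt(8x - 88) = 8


Square both sides: 8x - 88 = 8^2 = 64
8x = 64 + 88 = 152
x = 19
Check: sqrt(8*19 - 88) = sqrt(64) = 8 ✓

x = 19


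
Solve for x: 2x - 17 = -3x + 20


Starting with: 2x - 17 = -3x + 20
Move all x terms to left: (2 + 3)x = 20 + 17
Simplify: 5x = 37
Divide both sides by 5: x = 37/5

x = 37/5


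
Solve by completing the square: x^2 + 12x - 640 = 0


Start: x^2 + 12x - 640 = 0
Move constant: x^2 + 12x = 640
Half of 12 is 6, squared is 36
Add 36 to both sides: x^2 + 12x + 36 = 676
(x + 6)^2 = 676
x + 6 = ±26
x = -6 + 26 = 20 or x = -6 - 26 = -32

x = -32, x = 20


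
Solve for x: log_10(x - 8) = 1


Convert to exponential form: x - 8 = 10^1 = 10
x = 10 + 8 = 18
Check: log_10(18 - 8) = log_10(10) = log_10(10) = 1 ✓

x = 18


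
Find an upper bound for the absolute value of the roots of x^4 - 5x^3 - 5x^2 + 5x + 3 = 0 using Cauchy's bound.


Cauchy's bound: all roots r satisfy |r| <= 1 + max(|a_i/a_n|) for i = 0,...,n-1
where a_n is the leading coefficient.

Coefficients: [1, -5, -5, 5, 3]
Leading coefficient a_n = 1
Ratios |a_i/a_n|: 5, 5, 5, 3
Maximum ratio: 5
Cauchy's bound: |r| <= 1 + 5 = 6

Upper bound = 6


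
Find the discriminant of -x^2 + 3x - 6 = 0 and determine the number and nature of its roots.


For ax^2 + bx + c = 0, discriminant D = b^2 - 4ac
Here a = -1, b = 3, c = -6
D = (3)^2 - 4(-1)(-6) = 9 - 24 = -15

D = -15 < 0
The equation has no real roots (2 complex conjugate roots).

Discriminant = -15, no real roots (2 complex conjugate roots)


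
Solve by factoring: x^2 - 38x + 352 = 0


We need two numbers that multiply to 352 and add to -38.
Those numbers are -22 and -16 (since (-22) * (-16) = 352 and (-22) + (-16) = -38).
So x^2 - 38x + 352 = (x - 22)(x - 16) = 0
Setting each factor to zero: x = 22 or x = 16

x = 16, x = 22


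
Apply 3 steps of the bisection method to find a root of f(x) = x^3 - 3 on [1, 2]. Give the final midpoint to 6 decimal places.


f(x) = x^3 - 3
f(1) = -2 < 0
f(2) = 5 > 0

Step 1: midpoint = (1.000000 + 2.000000)/2 = 1.500000
  f(1.500000) = 0.375000
  f(mid) > 0, so root is in [1.000000, 1.500000]

Step 2: midpoint = (1.000000 + 1.500000)/2 = 1.250000
  f(1.250000) = -1.046875
  f(mid) < 0, so root is in [1.250000, 1.500000]

Step 3: midpoint = (1.250000 + 1.500000)/2 = 1.375000
  f(1.375000) = -0.400391
  f(mid) < 0, so root is in [1.375000, 1.500000]

midpoint = 1.375000


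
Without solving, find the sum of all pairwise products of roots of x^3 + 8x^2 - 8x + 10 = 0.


By Vieta's formulas for x^3 + bx^2 + cx + d = 0:
  r1 + r2 + r3 = -b/a = -8
  r1*r2 + r1*r3 + r2*r3 = c/a = -8
  r1*r2*r3 = -d/a = -10


Sum of pairwise products = -8


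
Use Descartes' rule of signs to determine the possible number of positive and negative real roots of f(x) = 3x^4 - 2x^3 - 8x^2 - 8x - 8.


Descartes' rule of signs:

For positive roots, count sign changes in f(x) = 3x^4 - 2x^3 - 8x^2 - 8x - 8:
Signs of coefficients: +, -, -, -, -
Number of sign changes: 1
Possible positive real roots: 1

For negative roots, examine f(-x) = 3x^4 + 2x^3 - 8x^2 + 8x - 8:
Signs of coefficients: +, +, -, +, -
Number of sign changes: 3
Possible negative real roots: 3, 1

Positive roots: 1; Negative roots: 3 or 1


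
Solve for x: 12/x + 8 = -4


Subtract 8 from both sides: 12/x = -12
Multiply both sides by x: 12 = -12 * x
Divide by -12: x = -1

x = -1


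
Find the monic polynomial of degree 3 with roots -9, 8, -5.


A monic polynomial with roots -9, 8, -5 is:
p(x) = (x + 9)(x - 8)(x + 5)
After multiplying by (x + 9): x + 9
After multiplying by (x - 8): x^2 + x - 72
After multiplying by (x + 5): x^3 + 6x^2 - 67x - 360

x^3 + 6x^2 - 67x - 360


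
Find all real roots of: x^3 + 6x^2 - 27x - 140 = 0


Let p(x) = x^3 + 6x^2 - 27x - 140. By the rational root theorem (leading coefficient 1), any rational root is an integer divisor of 140: try ±1, ±2, ... in turn.
Test x = 1: value = -160 ≠ 0.
Test x = -1: value = -108 ≠ 0.
Test x = 2: value = -162 ≠ 0.
Test x = -2: value = -70 ≠ 0.
Test x = 4: value = -88 ≠ 0.
Test x = -4: value = 0 ✓, so (x + 4) is a factor.
Synthetic division by (x + 4): bring down 1; 1(-4) + 6 = 2; 2(-4) - 27 = -35; (-35)(-4) - 140 = 0 → quotient x^2 + 2x - 35, remainder 0.
Solve the quadratic x^2 + 2x - 35 = 0: discriminant = 2^2 - 4(1)(-35) = 4 + 140 = 144.
sqrt(144) = 12, so x = (-2 ± 12)/2: x = 5 or x = -7.

x = -7, x = -4, x = 5


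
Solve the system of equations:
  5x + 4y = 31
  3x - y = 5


Using Cramer's rule:
Determinant D = (5)(-1) - (3)(4) = -5 - 12 = -17
Dx = (31)(-1) - (5)(4) = -31 - 20 = -51
Dy = (5)(5) - (3)(31) = 25 - 93 = -68
x = Dx/D = -51/-17 = 3
y = Dy/D = -68/-17 = 4

x = 3, y = 4


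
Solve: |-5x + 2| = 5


An absolute value equation |expr| = 5 gives two cases:
Case 1: -5x + 2 = 5
  -5x = 3, so x = -3/5
Case 2: -5x + 2 = -5
  -5x = -7, so x = 7/5

x = -3/5, x = 7/5


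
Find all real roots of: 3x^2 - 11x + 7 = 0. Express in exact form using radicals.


Using the quadratic formula: x = (-b ± sqrt(b^2 - 4ac)) / (2a)
Here a = 3, b = -11, c = 7
Discriminant = b^2 - 4ac = (-11)^2 - 4(3)(7) = 121 - 84 = 37
Since discriminant = 37 > 0, there are two real roots.
x = (11 ± sqrt(37)) / 6
Numerically: x ≈ 2.8471 or x ≈ 0.8195

x = (11 + sqrt(37)) / 6 or x = (11 - sqrt(37)) / 6


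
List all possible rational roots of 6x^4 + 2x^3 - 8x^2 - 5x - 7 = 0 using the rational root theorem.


Rational root theorem: possible roots are ±p/q where:
  p divides the constant term (-7): p ∈ {1, 7}
  q divides the leading coefficient (6): q ∈ {1, 2, 3, 6}

All possible rational roots: -7, -7/2, -7/3, -7/6, -1, -1/2, -1/3, -1/6, 1/6, 1/3, 1/2, 1, 7/6, 7/3, 7/2, 7

-7, -7/2, -7/3, -7/6, -1, -1/2, -1/3, -1/6, 1/6, 1/3, 1/2, 1, 7/6, 7/3, 7/2, 7


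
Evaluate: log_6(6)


We need the exponent such that 6^? = 6
6^1 = 6
Therefore log_6(6) = 1

1


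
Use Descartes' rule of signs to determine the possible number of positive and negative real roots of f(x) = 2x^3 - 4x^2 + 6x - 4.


Descartes' rule of signs:

For positive roots, count sign changes in f(x) = 2x^3 - 4x^2 + 6x - 4:
Signs of coefficients: +, -, +, -
Number of sign changes: 3
Possible positive real roots: 3, 1

For negative roots, examine f(-x) = -2x^3 - 4x^2 - 6x - 4:
Signs of coefficients: -, -, -, -
Number of sign changes: 0
Possible negative real roots: 0

Positive roots: 3 or 1; Negative roots: 0


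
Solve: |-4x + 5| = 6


An absolute value equation |expr| = 6 gives two cases:
Case 1: -4x + 5 = 6
  -4x = 1, so x = -1/4
Case 2: -4x + 5 = -6
  -4x = -11, so x = 11/4

x = -1/4, x = 11/4


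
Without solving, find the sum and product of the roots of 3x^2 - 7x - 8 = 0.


By Vieta's formulas for ax^2 + bx + c = 0:
  Sum of roots = -b/a
  Product of roots = c/a

Here a = 3, b = -7, c = -8
Sum = -(-7)/3 = 7/3
Product = -8/3 = -8/3

Sum = 7/3, Product = -8/3


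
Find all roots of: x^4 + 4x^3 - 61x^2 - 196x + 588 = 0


Let p(x) = x^4 + 4x^3 - 61x^2 - 196x + 588. By the rational root theorem (leading coefficient 1), any rational root is an integer divisor of 588: try ±1, ±2, ... in turn.
Test x = 1: value = 336 ≠ 0.
Test x = -1: value = 720 ≠ 0.
Test x = 2: value = 0 ✓, so (x - 2) is a factor.
Synthetic division by (x - 2): bring down 1; 1(2) + 4 = 6; 6(2) - 61 = -49; (-49)(2) - 196 = -294; (-294)(2) + 588 = 0 → quotient x^3 + 6x^2 - 49x - 294, remainder 0.
Continue with the quotient x^3 + 6x^2 - 49x - 294 (candidates must divide 294; re-test x = 2 first in case it repeats).
Test x = 2: value = -360 ≠ 0.
Test x = -2: value = -180 ≠ 0.
Test x = 3: value = -360 ≠ 0.
Test x = -3: value = -120 ≠ 0.
Test x = 6: value = -156 ≠ 0.
Test x = -6: value = 0 ✓, so (x + 6) is a factor.
Synthetic division by (x + 6): bring down 1; 1(-6) + 6 = 0; 0(-6) - 49 = -49; (-49)(-6) - 294 = 0 → quotient x^2 - 49, remainder 0.
Solve the quadratic x^2 - 49 = 0: discriminant = 0^2 - 4(1)(-49) = 0 + 196 = 196.
sqrt(196) = 14, so x = (0 ± 14)/2: x = 7 or x = -7.
Collecting all roots found:

x = -7, x = -6, x = 2, x = 7


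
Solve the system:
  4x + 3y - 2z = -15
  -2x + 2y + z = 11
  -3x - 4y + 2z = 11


Using Cramer's rule. Expand each determinant along the first row.
D  = 4*[2*2 - 1*(-4)] - 3*[(-2)*2 - 1*(-3)] + (-2)*[(-2)*(-4) - 2*(-3)]
  = 4*(8) - 3*(-1) + (-2)*(14) = 7
Dx = (-15)*[2*2 - 1*(-4)] - 3*[11*2 - 1*11] + (-2)*[11*(-4) - 2*11]
  = (-15)*(8) - 3*(11) + (-2)*(-66) = -21
Dy = 4*[11*2 - 1*11] - (-15)*[(-2)*2 - 1*(-3)] + (-2)*[(-2)*11 - 11*(-3)]
  = 4*(11) - (-15)*(-1) + (-2)*(11) = 7
Dz = 4*[2*11 - 11*(-4)] - 3*[(-2)*11 - 11*(-3)] + (-15)*[(-2)*(-4) - 2*(-3)]
  = 4*(66) - 3*(11) + (-15)*(14) = 21
x = Dx/D = -21/7 = -3, y = Dy/D = 7/7 = 1, z = Dz/D = 21/7 = 3
Check eq1: (4)(-3) + (3)(1) + (-2)(3) = -15 = -15 ✓
Check eq2: (-2)(-3) + (2)(1) + (1)(3) = 11 = 11 ✓
Check eq3: (-3)(-3) + (-4)(1) + (2)(3) = 11 = 11 ✓

x = -3, y = 1, z = 3


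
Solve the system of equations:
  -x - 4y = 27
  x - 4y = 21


Using Cramer's rule:
Determinant D = (-1)(-4) - (1)(-4) = 4 + 4 = 8
Dx = (27)(-4) - (21)(-4) = -108 + 84 = -24
Dy = (-1)(21) - (1)(27) = -21 - 27 = -48
x = Dx/D = -24/8 = -3
y = Dy/D = -48/8 = -6

x = -3, y = -6


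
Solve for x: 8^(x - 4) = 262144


Express both sides with the same base.
262144 = 8^6
Since the bases match, equate exponents: x - 4 = 6
So x = 6 - (-4) = 10

x = 10


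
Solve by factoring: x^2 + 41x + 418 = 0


We need two numbers that multiply to 418 and add to 41.
Those numbers are 19 and 22 (since 19 * 22 = 418 and 19 + 22 = 41).
So x^2 + 41x + 418 = (x + 19)(x + 22) = 0
Setting each factor to zero: x = -19 or x = -22

x = -22, x = -19


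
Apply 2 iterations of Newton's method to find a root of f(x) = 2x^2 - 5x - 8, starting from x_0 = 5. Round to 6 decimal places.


Newton's method: x_(n+1) = x_n - f(x_n)/f'(x_n)
f(x) = 2x^2 - 5x - 8
f'(x) = 4x - 5

Iteration 1:
  f(5.000000) = 17.000000
  f'(5.000000) = 15.000000
  x_1 = 5.000000 - (17.000000)/(15.000000) = 3.866667

Iteration 2:
  f(3.866667) = 2.568889
  f'(3.866667) = 10.466667
  x_2 = 3.866667 - (2.568889)/(10.466667) = 3.621231

x_2 = 3.621231


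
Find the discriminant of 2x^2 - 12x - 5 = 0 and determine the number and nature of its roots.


For ax^2 + bx + c = 0, discriminant D = b^2 - 4ac
Here a = 2, b = -12, c = -5
D = (-12)^2 - 4(2)(-5) = 144 + 40 = 184

D = 184 > 0 but not a perfect square
The equation has 2 distinct real irrational roots.

Discriminant = 184, 2 distinct real irrational roots


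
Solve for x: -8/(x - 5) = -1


Multiply both sides by (x - 5): -8 = -1(x - 5)
Distribute: -8 = -x + 5
-x = -8 - 5 = -13
x = 13

x = 13


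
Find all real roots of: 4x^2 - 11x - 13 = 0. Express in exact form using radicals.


Using the quadratic formula: x = (-b ± sqrt(b^2 - 4ac)) / (2a)
Here a = 4, b = -11, c = -13
Discriminant = b^2 - 4ac = (-11)^2 - 4(4)(-13) = 121 + 208 = 329
Since discriminant = 329 > 0, there are two real roots.
x = (11 ± sqrt(329)) / 8
Numerically: x ≈ 3.6423 or x ≈ -0.8923

x = (11 + sqrt(329)) / 8 or x = (11 - sqrt(329)) / 8


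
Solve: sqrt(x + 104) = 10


Square both sides: x + 104 = 10^2 = 100
x = 100 - 104 = -4
x = -4
Check: sqrt(1*(-4) + 104) = sqrt(100) = 10 ✓

x = -4


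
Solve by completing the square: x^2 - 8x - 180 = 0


Start: x^2 - 8x - 180 = 0
Move constant: x^2 - 8x = 180
Half of -8 is -4, squared is 16
Add 16 to both sides: x^2 - 8x + 16 = 196
(x - 4)^2 = 196
x - 4 = ±14
x = 4 + 14 = 18 or x = 4 - 14 = -10

x = -10, x = 18


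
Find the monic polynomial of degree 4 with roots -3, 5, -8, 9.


A monic polynomial with roots -3, 5, -8, 9 is:
p(x) = (x + 3)(x - 5)(x + 8)(x - 9)
After multiplying by (x + 3): x + 3
After multiplying by (x - 5): x^2 - 2x - 15
After multiplying by (x + 8): x^3 + 6x^2 - 31x - 120
After multiplying by (x - 9): x^4 - 3x^3 - 85x^2 + 159x + 1080

x^4 - 3x^3 - 85x^2 + 159x + 1080


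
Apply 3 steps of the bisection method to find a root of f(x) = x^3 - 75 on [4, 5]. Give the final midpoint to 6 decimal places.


f(x) = x^3 - 75
f(4) = -11 < 0
f(5) = 50 > 0

Step 1: midpoint = (4.000000 + 5.000000)/2 = 4.500000
  f(4.500000) = 16.125000
  f(mid) > 0, so root is in [4.000000, 4.500000]

Step 2: midpoint = (4.000000 + 4.500000)/2 = 4.250000
  f(4.250000) = 1.765625
  f(mid) > 0, so root is in [4.000000, 4.250000]

Step 3: midpoint = (4.000000 + 4.250000)/2 = 4.125000
  f(4.125000) = -4.810547
  f(mid) < 0, so root is in [4.125000, 4.250000]

midpoint = 4.125000


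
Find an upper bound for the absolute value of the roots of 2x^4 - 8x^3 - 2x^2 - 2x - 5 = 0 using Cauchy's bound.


Cauchy's bound: all roots r satisfy |r| <= 1 + max(|a_i/a_n|) for i = 0,...,n-1
where a_n is the leading coefficient.

Coefficients: [2, -8, -2, -2, -5]
Leading coefficient a_n = 2
Ratios |a_i/a_n|: 4, 1, 1, 5/2
Maximum ratio: 4
Cauchy's bound: |r| <= 1 + 4 = 5

Upper bound = 5


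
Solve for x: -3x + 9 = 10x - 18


Starting with: -3x + 9 = 10x - 18
Move all x terms to left: (-3 - 10)x = -18 - 9
Simplify: -13x = -27
Divide both sides by -13: x = 27/13

x = 27/13


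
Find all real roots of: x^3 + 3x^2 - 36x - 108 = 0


Let p(x) = x^3 + 3x^2 - 36x - 108. By the rational root theorem (leading coefficient 1), any rational root is an integer divisor of 108: try ±1, ±2, ... in turn.
Test x = 1: value = -140 ≠ 0.
Test x = -1: value = -70 ≠ 0.
Test x = 2: value = -160 ≠ 0.
Test x = -2: value = -32 ≠ 0.
Test x = 3: value = -162 ≠ 0.
Test x = -3: value = 0 ✓, so (x + 3) is a factor.
Synthetic division by (x + 3): bring down 1; 1(-3) + 3 = 0; 0(-3) - 36 = -36; (-36)(-3) - 108 = 0 → quotient x^2 - 36, remainder 0.
Solve the quadratic x^2 - 36 = 0: discriminant = 0^2 - 4(1)(-36) = 0 + 144 = 144.
sqrt(144) = 12, so x = (0 ± 12)/2: x = 6 or x = -6.

x = -6, x = -3, x = 6


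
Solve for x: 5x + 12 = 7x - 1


Starting with: 5x + 12 = 7x - 1
Move all x terms to left: (5 - 7)x = -1 - 12
Simplify: -2x = -13
Divide both sides by -2: x = 13/2

x = 13/2


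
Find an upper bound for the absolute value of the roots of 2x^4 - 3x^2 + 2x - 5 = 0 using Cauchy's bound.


Cauchy's bound: all roots r satisfy |r| <= 1 + max(|a_i/a_n|) for i = 0,...,n-1
where a_n is the leading coefficient.

Coefficients: [2, 0, -3, 2, -5]
Leading coefficient a_n = 2
Ratios |a_i/a_n|: 0, 3/2, 1, 5/2
Maximum ratio: 5/2
Cauchy's bound: |r| <= 1 + 5/2 = 7/2

Upper bound = 7/2


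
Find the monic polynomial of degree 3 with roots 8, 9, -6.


A monic polynomial with roots 8, 9, -6 is:
p(x) = (x - 8)(x - 9)(x + 6)
After multiplying by (x - 8): x - 8
After multiplying by (x - 9): x^2 - 17x + 72
After multiplying by (x + 6): x^3 - 11x^2 - 30x + 432

x^3 - 11x^2 - 30x + 432


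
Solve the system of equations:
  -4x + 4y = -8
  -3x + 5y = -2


Using Cramer's rule:
Determinant D = (-4)(5) - (-3)(4) = -20 + 12 = -8
Dx = (-8)(5) - (-2)(4) = -40 + 8 = -32
Dy = (-4)(-2) - (-3)(-8) = 8 - 24 = -16
x = Dx/D = -32/-8 = 4
y = Dy/D = -16/-8 = 2

x = 4, y = 2


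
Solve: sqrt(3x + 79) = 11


Square both sides: 3x + 79 = 11^2 = 121
3x = 121 - 79 = 42
x = 14
Check: sqrt(3*14 + 79) = sqrt(121) = 11 ✓

x = 14


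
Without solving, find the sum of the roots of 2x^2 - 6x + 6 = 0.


By Vieta's formulas for ax^2 + bx + c = 0:
  Sum of roots = -b/a
  Product of roots = c/a

Here a = 2, b = -6, c = 6
Sum = -(-6)/2 = 3
Product = 6/2 = 3

Sum = 3


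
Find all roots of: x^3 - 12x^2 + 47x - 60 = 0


Let p(x) = x^3 - 12x^2 + 47x - 60. By the rational root theorem (leading coefficient 1), any rational root is an integer divisor of 60: try ±1, ±2, ... in turn.
Test x = 1: value = -24 ≠ 0.
Test x = -1: value = -120 ≠ 0.
Test x = 2: value = -6 ≠ 0.
Test x = -2: value = -210 ≠ 0.
Test x = 3: value = 0 ✓, so (x - 3) is a factor.
Synthetic division by (x - 3): bring down 1; 1(3) - 12 = -9; (-9)(3) + 47 = 20; 20(3) - 60 = 0 → quotient x^2 - 9x + 20, remainder 0.
Solve the quadratic x^2 - 9x + 20 = 0: discriminant = (-9)^2 - 4(1)(20) = 81 - 80 = 1.
sqrt(1) = 1, so x = (9 ± 1)/2: x = 5 or x = 4.
Collecting all roots found:

x = 3, x = 4, x = 5


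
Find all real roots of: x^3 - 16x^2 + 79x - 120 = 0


Let p(x) = x^3 - 16x^2 + 79x - 120. By the rational root theorem (leading coefficient 1), any rational root is an integer divisor of 120: try ±1, ±2, ... in turn.
Test x = 1: value = -56 ≠ 0.
Test x = -1: value = -216 ≠ 0.
Test x = 2: value = -18 ≠ 0.
Test x = -2: value = -350 ≠ 0.
Test x = 3: value = 0 ✓, so (x - 3) is a factor.
Synthetic division by (x - 3): bring down 1; 1(3) - 16 = -13; (-13)(3) + 79 = 40; 40(3) - 120 = 0 → quotient x^2 - 13x + 40, remainder 0.
Solve the quadratic x^2 - 13x + 40 = 0: discriminant = (-13)^2 - 4(1)(40) = 169 - 160 = 9.
sqrt(9) = 3, so x = (13 ± 3)/2: x = 8 or x = 5.

x = 3, x = 5, x = 8


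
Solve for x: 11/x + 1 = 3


Subtract 1 from both sides: 11/x = 2
Multiply both sides by x: 11 = 2 * x
Divide by 2: x = 11/2

x = 11/2


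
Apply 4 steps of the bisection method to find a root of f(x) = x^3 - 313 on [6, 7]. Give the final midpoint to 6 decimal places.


f(x) = x^3 - 313
f(6) = -97 < 0
f(7) = 30 > 0

Step 1: midpoint = (6.000000 + 7.000000)/2 = 6.500000
  f(6.500000) = -38.375000
  f(mid) < 0, so root is in [6.500000, 7.000000]

Step 2: midpoint = (6.500000 + 7.000000)/2 = 6.750000
  f(6.750000) = -5.453125
  f(mid) < 0, so root is in [6.750000, 7.000000]

Step 3: midpoint = (6.750000 + 7.000000)/2 = 6.875000
  f(6.875000) = 11.951172
  f(mid) > 0, so root is in [6.750000, 6.875000]

Step 4: midpoint = (6.750000 + 6.875000)/2 = 6.812500
  f(6.812500) = 3.169189
  f(mid) > 0, so root is in [6.750000, 6.812500]

midpoint = 6.812500


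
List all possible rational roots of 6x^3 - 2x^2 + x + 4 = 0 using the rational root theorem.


Rational root theorem: possible roots are ±p/q where:
  p divides the constant term (4): p ∈ {1, 2, 4}
  q divides the leading coefficient (6): q ∈ {1, 2, 3, 6}

All possible rational roots: -4, -2, -4/3, -1, -2/3, -1/2, -1/3, -1/6, 1/6, 1/3, 1/2, 2/3, 1, 4/3, 2, 4

-4, -2, -4/3, -1, -2/3, -1/2, -1/3, -1/6, 1/6, 1/3, 1/2, 2/3, 1, 4/3, 2, 4


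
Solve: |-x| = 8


An absolute value equation |expr| = 8 gives two cases:
Case 1: -x = 8
  -x = 8, so x = -8
Case 2: -x = -8
  -x = -8, so x = 8

x = -8, x = 8


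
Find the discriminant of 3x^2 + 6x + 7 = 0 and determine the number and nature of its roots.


For ax^2 + bx + c = 0, discriminant D = b^2 - 4ac
Here a = 3, b = 6, c = 7
D = (6)^2 - 4(3)(7) = 36 - 84 = -48

D = -48 < 0
The equation has no real roots (2 complex conjugate roots).

Discriminant = -48, no real roots (2 complex conjugate roots)


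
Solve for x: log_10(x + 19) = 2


Convert to exponential form: x + 19 = 10^2 = 100
x = 100 - 19 = 81
Check: log_10(81 + 19) = log_10(100) = log_10(100) = 2 ✓

x = 81


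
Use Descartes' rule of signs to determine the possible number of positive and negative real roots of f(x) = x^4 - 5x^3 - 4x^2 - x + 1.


Descartes' rule of signs:

For positive roots, count sign changes in f(x) = x^4 - 5x^3 - 4x^2 - x + 1:
Signs of coefficients: +, -, -, -, +
Number of sign changes: 2
Possible positive real roots: 2, 0

For negative roots, examine f(-x) = x^4 + 5x^3 - 4x^2 + x + 1:
Signs of coefficients: +, +, -, +, +
Number of sign changes: 2
Possible negative real roots: 2, 0

Positive roots: 2 or 0; Negative roots: 2 or 0


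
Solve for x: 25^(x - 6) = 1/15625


Express both sides with the same base.
1/15625 = 25^(-3)
Since the bases match, equate exponents: x - 6 = -3
So x = -3 - (-6) = 3

x = 3


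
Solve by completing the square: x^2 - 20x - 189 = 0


Start: x^2 - 20x - 189 = 0
Move constant: x^2 - 20x = 189
Half of -20 is -10, squared is 100
Add 100 to both sides: x^2 - 20x + 100 = 289
(x - 10)^2 = 289
x - 10 = ±17
x = 10 + 17 = 27 or x = 10 - 17 = -7

x = -7, x = 27


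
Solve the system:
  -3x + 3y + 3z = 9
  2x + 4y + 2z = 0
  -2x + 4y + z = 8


Using Cramer's rule. Expand each determinant along the first row.
D  = (-3)*[4*1 - 2*4] - 3*[2*1 - 2*(-2)] + 3*[2*4 - 4*(-2)]
  = (-3)*(-4) - 3*(6) + 3*(16) = 42
Dx = 9*[4*1 - 2*4] - 3*[0*1 - 2*8] + 3*[0*4 - 4*8]
  = 9*(-4) - 3*(-16) + 3*(-32) = -84
Dy = (-3)*[0*1 - 2*8] - 9*[2*1 - 2*(-2)] + 3*[2*8 - 0*(-2)]
  = (-3)*(-16) - 9*(6) + 3*(16) = 42
Dz = (-3)*[4*8 - 0*4] - 3*[2*8 - 0*(-2)] + 9*[2*4 - 4*(-2)]
  = (-3)*(32) - 3*(16) + 9*(16) = 0
x = Dx/D = -84/42 = -2, y = Dy/D = 42/42 = 1, z = Dz/D = 0/42 = 0
Check eq1: (-3)(-2) + (3)(1) + (3)(0) = 9 = 9 ✓
Check eq2: (2)(-2) + (4)(1) + (2)(0) = 0 = 0 ✓
Check eq3: (-2)(-2) + (4)(1) + (1)(0) = 8 = 8 ✓

x = -2, y = 1, z = 0


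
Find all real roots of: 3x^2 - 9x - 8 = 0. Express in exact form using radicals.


Using the quadratic formula: x = (-b ± sqrt(b^2 - 4ac)) / (2a)
Here a = 3, b = -9, c = -8
Discriminant = b^2 - 4ac = (-9)^2 - 4(3)(-8) = 81 + 96 = 177
Since discriminant = 177 > 0, there are two real roots.
x = (9 ± sqrt(177)) / 6
Numerically: x ≈ 3.7174 or x ≈ -0.7174

x = (9 + sqrt(177)) / 6 or x = (9 - sqrt(177)) / 6


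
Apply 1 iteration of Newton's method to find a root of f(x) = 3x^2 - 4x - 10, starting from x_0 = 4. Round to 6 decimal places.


Newton's method: x_(n+1) = x_n - f(x_n)/f'(x_n)
f(x) = 3x^2 - 4x - 10
f'(x) = 6x - 4

Iteration 1:
  f(4.000000) = 22.000000
  f'(4.000000) = 20.000000
  x_1 = 4.000000 - (22.000000)/(20.000000) = 2.900000

x_1 = 2.900000


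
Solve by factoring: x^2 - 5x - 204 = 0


We need two numbers that multiply to -204 and add to -5.
Those numbers are -17 and 12 (since (-17) * 12 = -204 and (-17) + 12 = -5).
So x^2 - 5x - 204 = (x - 17)(x + 12) = 0
Setting each factor to zero: x = 17 or x = -12

x = -12, x = 17
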